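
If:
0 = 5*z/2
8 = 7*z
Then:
No Solution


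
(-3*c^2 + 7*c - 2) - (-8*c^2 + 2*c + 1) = 5*c^2 + 5*c - 3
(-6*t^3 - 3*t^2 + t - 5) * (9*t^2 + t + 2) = -54*t^5 - 33*t^4 - 6*t^3 - 50*t^2 - 3*t - 10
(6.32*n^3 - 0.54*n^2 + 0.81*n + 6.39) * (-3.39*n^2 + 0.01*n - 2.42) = -21.4248*n^5 + 1.8938*n^4 - 18.0457*n^3 - 20.3472*n^2 - 1.8963*n - 15.4638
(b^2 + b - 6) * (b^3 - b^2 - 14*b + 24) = b^5 - 21*b^3 + 16*b^2 + 108*b - 144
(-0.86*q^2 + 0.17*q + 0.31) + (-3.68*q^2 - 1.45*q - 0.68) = -4.54*q^2 - 1.28*q - 0.37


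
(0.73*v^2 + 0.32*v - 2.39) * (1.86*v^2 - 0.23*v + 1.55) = 1.3578*v^4 + 0.4273*v^3 - 3.3875*v^2 + 1.0457*v - 3.7045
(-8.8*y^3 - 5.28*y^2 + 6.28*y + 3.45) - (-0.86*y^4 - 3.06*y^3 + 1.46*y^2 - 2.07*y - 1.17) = 0.86*y^4 - 5.74*y^3 - 6.74*y^2 + 8.35*y + 4.62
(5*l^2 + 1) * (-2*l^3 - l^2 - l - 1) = -10*l^5 - 5*l^4 - 7*l^3 - 6*l^2 - l - 1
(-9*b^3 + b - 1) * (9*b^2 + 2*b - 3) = -81*b^5 - 18*b^4 + 36*b^3 - 7*b^2 - 5*b + 3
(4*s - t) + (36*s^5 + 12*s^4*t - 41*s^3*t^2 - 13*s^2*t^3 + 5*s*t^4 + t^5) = 36*s^5 + 12*s^4*t - 41*s^3*t^2 - 13*s^2*t^3 + 5*s*t^4 + 4*s + t^5 - t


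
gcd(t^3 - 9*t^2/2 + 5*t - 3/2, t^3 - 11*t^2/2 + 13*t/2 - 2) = t^2 - 3*t/2 + 1/2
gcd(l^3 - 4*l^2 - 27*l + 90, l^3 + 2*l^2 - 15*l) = l^2 + 2*l - 15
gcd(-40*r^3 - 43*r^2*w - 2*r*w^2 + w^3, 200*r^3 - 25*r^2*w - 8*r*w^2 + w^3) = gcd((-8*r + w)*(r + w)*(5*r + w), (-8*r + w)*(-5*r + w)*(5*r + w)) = 40*r^2 + 3*r*w - w^2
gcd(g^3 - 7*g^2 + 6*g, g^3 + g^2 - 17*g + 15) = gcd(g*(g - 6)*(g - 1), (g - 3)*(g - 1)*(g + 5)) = g - 1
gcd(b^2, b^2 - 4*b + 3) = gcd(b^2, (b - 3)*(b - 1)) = 1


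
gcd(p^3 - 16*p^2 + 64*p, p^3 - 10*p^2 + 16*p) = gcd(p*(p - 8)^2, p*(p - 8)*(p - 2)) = p^2 - 8*p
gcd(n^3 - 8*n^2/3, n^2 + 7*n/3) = n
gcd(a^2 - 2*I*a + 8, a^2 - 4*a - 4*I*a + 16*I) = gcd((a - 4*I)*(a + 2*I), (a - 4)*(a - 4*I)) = a - 4*I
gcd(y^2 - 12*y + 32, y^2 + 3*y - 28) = y - 4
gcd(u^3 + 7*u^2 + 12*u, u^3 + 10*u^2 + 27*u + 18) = u + 3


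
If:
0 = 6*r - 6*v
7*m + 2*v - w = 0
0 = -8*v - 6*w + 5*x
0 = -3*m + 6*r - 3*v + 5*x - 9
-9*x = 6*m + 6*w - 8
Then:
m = -620/2427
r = 667/809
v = 667/809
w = -338/2427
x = 932/809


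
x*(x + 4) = x^2 + 4*x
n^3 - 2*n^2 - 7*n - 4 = (n - 4)*(n + 1)^2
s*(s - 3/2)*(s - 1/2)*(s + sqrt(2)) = s^4 - 2*s^3 + sqrt(2)*s^3 - 2*sqrt(2)*s^2 + 3*s^2/4 + 3*sqrt(2)*s/4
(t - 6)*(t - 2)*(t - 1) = t^3 - 9*t^2 + 20*t - 12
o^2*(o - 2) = o^3 - 2*o^2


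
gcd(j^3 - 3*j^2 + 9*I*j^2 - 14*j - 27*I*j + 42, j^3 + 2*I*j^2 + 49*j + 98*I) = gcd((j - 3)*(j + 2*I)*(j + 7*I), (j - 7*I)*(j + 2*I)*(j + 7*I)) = j^2 + 9*I*j - 14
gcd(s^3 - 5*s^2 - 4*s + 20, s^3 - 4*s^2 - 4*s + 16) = s^2 - 4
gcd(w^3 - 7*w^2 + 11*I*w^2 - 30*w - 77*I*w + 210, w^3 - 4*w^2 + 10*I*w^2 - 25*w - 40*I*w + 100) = w + 5*I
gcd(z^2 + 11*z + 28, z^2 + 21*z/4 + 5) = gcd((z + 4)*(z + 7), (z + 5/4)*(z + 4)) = z + 4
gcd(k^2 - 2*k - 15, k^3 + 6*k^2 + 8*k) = 1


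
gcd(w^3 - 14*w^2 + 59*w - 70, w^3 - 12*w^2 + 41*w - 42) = w^2 - 9*w + 14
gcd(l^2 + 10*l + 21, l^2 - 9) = l + 3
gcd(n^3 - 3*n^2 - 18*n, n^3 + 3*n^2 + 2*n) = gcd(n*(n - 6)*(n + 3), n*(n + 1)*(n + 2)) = n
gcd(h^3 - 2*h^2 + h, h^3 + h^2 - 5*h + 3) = h^2 - 2*h + 1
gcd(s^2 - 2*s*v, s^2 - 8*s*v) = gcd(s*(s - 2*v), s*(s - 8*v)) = s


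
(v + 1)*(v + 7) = v^2 + 8*v + 7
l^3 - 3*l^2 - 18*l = l*(l - 6)*(l + 3)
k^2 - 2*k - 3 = (k - 3)*(k + 1)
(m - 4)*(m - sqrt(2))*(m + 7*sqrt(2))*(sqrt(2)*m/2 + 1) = sqrt(2)*m^4/2 - 2*sqrt(2)*m^3 + 7*m^3 - 28*m^2 - sqrt(2)*m^2 - 14*m + 4*sqrt(2)*m + 56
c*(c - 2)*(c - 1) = c^3 - 3*c^2 + 2*c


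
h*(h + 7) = h^2 + 7*h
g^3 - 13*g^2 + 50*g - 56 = (g - 7)*(g - 4)*(g - 2)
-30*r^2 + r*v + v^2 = (-5*r + v)*(6*r + v)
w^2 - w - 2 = (w - 2)*(w + 1)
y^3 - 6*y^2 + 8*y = y*(y - 4)*(y - 2)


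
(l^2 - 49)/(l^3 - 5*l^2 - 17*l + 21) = (l + 7)/(l^2 + 2*l - 3)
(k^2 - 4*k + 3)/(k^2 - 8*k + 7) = (k - 3)/(k - 7)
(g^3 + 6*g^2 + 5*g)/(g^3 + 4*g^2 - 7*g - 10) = g/(g - 2)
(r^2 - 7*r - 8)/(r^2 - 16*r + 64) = (r + 1)/(r - 8)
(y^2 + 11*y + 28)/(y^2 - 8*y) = (y^2 + 11*y + 28)/(y*(y - 8))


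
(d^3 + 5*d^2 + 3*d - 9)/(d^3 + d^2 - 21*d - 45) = (d - 1)/(d - 5)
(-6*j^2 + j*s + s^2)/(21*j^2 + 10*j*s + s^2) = (-2*j + s)/(7*j + s)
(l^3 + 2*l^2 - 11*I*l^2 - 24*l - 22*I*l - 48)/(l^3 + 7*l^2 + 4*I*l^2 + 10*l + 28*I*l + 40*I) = (l^2 - 11*I*l - 24)/(l^2 + l*(5 + 4*I) + 20*I)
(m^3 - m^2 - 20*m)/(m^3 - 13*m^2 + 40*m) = (m + 4)/(m - 8)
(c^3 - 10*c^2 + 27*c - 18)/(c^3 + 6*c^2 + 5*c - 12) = (c^2 - 9*c + 18)/(c^2 + 7*c + 12)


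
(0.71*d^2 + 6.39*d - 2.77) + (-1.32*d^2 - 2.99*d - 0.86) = -0.61*d^2 + 3.4*d - 3.63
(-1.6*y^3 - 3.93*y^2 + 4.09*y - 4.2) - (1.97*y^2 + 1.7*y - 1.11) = -1.6*y^3 - 5.9*y^2 + 2.39*y - 3.09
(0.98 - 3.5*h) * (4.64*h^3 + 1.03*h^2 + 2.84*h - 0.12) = -16.24*h^4 + 0.942199999999999*h^3 - 8.9306*h^2 + 3.2032*h - 0.1176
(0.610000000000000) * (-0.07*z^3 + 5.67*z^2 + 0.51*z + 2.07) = -0.0427*z^3 + 3.4587*z^2 + 0.3111*z + 1.2627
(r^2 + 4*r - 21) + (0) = r^2 + 4*r - 21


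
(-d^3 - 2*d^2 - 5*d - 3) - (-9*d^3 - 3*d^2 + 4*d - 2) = 8*d^3 + d^2 - 9*d - 1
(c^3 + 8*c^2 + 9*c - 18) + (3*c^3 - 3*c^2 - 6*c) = 4*c^3 + 5*c^2 + 3*c - 18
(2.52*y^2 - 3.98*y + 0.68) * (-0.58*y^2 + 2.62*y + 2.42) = -1.4616*y^4 + 8.9108*y^3 - 4.7236*y^2 - 7.85*y + 1.6456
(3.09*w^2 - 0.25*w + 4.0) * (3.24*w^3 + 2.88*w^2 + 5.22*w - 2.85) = 10.0116*w^5 + 8.0892*w^4 + 28.3698*w^3 + 1.4085*w^2 + 21.5925*w - 11.4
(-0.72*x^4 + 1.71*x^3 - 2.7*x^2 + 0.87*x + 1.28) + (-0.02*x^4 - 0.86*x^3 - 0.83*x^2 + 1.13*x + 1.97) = -0.74*x^4 + 0.85*x^3 - 3.53*x^2 + 2.0*x + 3.25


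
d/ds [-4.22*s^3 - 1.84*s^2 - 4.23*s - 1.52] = -12.66*s^2 - 3.68*s - 4.23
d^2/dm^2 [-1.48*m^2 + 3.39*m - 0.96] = -2.96000000000000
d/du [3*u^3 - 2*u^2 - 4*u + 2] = 9*u^2 - 4*u - 4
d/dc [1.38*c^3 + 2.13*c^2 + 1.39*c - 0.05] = 4.14*c^2 + 4.26*c + 1.39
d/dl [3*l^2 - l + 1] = 6*l - 1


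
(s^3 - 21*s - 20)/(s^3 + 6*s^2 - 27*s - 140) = (s + 1)/(s + 7)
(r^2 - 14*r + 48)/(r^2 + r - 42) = (r - 8)/(r + 7)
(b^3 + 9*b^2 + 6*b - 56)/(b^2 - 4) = (b^2 + 11*b + 28)/(b + 2)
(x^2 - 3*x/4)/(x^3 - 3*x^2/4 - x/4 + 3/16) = 4*x/(4*x^2 - 1)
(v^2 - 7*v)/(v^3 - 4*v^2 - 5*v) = (7 - v)/(-v^2 + 4*v + 5)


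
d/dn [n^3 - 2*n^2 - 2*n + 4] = 3*n^2 - 4*n - 2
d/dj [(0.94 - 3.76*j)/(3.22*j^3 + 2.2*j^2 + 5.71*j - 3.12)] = (24.2144*j^3 - 0.808399999999999*j^2 - 4.136*j + 6.3638)/(10.3684*j^6 + 14.168*j^5 + 41.6124*j^4 + 5.0312*j^3 + 18.8761*j^2 - 35.6304*j + 9.7344)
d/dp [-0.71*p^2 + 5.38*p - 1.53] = 5.38 - 1.42*p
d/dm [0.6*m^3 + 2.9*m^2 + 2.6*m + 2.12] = 1.8*m^2 + 5.8*m + 2.6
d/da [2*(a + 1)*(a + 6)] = 4*a + 14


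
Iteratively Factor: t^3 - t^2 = (t)*(t^2 - t) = t*(t - 1)*(t)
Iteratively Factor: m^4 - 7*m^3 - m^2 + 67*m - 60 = (m - 5)*(m^3 - 2*m^2 - 11*m + 12) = (m - 5)*(m + 3)*(m^2 - 5*m + 4) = (m - 5)*(m - 1)*(m + 3)*(m - 4)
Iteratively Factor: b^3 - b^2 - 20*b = (b - 5)*(b^2 + 4*b) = b*(b - 5)*(b + 4)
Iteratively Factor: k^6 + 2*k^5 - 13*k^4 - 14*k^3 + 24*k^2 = (k)*(k^5 + 2*k^4 - 13*k^3 - 14*k^2 + 24*k) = k^2*(k^4 + 2*k^3 - 13*k^2 - 14*k + 24) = k^2*(k + 2)*(k^3 - 13*k + 12) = k^2*(k + 2)*(k + 4)*(k^2 - 4*k + 3) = k^2*(k - 3)*(k + 2)*(k + 4)*(k - 1)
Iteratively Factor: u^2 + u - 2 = (u - 1)*(u + 2)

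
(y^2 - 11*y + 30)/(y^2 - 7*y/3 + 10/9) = 9*(y^2 - 11*y + 30)/(9*y^2 - 21*y + 10)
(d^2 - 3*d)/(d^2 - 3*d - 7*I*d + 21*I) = d/(d - 7*I)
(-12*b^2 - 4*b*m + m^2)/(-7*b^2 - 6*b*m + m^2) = (12*b^2 + 4*b*m - m^2)/(7*b^2 + 6*b*m - m^2)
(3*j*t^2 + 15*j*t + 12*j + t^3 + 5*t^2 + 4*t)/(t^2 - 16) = (3*j*t + 3*j + t^2 + t)/(t - 4)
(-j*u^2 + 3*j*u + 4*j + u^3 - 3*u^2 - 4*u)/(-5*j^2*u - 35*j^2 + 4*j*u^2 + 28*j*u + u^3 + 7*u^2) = (u^2 - 3*u - 4)/(5*j*u + 35*j + u^2 + 7*u)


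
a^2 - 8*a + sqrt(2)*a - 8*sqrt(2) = (a - 8)*(a + sqrt(2))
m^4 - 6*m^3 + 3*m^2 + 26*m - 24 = (m - 4)*(m - 3)*(m - 1)*(m + 2)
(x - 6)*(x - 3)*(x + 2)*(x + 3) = x^4 - 4*x^3 - 21*x^2 + 36*x + 108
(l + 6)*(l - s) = l^2 - l*s + 6*l - 6*s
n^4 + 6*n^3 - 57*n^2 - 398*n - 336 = (n - 8)*(n + 1)*(n + 6)*(n + 7)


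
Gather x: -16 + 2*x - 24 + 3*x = 5*x - 40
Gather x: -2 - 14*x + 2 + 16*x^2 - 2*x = 16*x^2 - 16*x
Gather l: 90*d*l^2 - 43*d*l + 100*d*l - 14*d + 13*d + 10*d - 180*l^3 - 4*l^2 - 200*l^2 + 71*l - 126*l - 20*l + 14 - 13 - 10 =9*d - 180*l^3 + l^2*(90*d - 204) + l*(57*d - 75) - 9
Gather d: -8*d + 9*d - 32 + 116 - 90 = d - 6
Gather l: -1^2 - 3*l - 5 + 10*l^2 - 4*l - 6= 10*l^2 - 7*l - 12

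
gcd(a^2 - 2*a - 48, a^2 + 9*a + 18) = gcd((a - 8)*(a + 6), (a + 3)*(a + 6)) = a + 6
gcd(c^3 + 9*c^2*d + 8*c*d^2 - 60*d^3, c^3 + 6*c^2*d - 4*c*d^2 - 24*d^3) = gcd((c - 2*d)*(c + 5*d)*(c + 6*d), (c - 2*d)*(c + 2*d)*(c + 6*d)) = c^2 + 4*c*d - 12*d^2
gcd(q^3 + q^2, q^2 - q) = q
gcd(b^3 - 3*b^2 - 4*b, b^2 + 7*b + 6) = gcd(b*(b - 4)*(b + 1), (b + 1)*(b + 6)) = b + 1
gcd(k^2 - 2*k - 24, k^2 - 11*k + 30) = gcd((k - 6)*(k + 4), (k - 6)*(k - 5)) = k - 6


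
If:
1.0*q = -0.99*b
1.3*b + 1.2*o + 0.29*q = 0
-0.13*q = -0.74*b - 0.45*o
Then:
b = 0.00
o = 0.00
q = 0.00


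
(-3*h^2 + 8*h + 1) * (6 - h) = 3*h^3 - 26*h^2 + 47*h + 6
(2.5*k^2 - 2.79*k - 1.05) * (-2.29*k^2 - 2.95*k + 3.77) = -5.725*k^4 - 0.9859*k^3 + 20.06*k^2 - 7.4208*k - 3.9585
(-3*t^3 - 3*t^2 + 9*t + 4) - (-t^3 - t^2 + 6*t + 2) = -2*t^3 - 2*t^2 + 3*t + 2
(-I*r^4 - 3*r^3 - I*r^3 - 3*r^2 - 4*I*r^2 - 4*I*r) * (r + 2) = -I*r^5 - 3*r^4 - 3*I*r^4 - 9*r^3 - 6*I*r^3 - 6*r^2 - 12*I*r^2 - 8*I*r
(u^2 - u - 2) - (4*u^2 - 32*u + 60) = -3*u^2 + 31*u - 62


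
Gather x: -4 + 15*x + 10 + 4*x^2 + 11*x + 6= 4*x^2 + 26*x + 12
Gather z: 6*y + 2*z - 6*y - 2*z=0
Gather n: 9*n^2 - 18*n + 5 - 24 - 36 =9*n^2 - 18*n - 55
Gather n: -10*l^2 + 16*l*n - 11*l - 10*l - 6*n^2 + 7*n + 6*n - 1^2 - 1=-10*l^2 - 21*l - 6*n^2 + n*(16*l + 13) - 2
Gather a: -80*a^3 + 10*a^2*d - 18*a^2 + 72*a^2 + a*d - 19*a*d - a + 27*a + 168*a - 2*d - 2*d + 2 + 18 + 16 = -80*a^3 + a^2*(10*d + 54) + a*(194 - 18*d) - 4*d + 36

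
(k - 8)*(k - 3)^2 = k^3 - 14*k^2 + 57*k - 72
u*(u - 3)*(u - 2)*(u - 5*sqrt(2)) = u^4 - 5*sqrt(2)*u^3 - 5*u^3 + 6*u^2 + 25*sqrt(2)*u^2 - 30*sqrt(2)*u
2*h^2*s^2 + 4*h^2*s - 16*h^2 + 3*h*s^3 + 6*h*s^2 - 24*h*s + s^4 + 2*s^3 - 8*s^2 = (h + s)*(2*h + s)*(s - 2)*(s + 4)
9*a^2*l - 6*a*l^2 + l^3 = l*(-3*a + l)^2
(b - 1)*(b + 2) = b^2 + b - 2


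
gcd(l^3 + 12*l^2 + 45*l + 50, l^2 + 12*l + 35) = l + 5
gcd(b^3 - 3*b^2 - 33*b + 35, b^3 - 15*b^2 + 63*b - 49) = b^2 - 8*b + 7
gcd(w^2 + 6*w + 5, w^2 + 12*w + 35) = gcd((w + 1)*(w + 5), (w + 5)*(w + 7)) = w + 5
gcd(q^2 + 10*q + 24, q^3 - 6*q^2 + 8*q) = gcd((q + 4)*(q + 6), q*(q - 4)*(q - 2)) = 1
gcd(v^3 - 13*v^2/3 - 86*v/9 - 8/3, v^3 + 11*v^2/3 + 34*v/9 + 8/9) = v^2 + 5*v/3 + 4/9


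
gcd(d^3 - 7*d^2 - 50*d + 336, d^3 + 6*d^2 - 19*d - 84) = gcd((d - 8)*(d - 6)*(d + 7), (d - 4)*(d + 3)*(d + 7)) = d + 7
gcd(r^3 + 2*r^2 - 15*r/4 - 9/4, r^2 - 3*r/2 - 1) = r + 1/2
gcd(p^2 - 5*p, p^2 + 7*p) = p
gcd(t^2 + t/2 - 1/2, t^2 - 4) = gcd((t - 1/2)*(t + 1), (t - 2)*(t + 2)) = 1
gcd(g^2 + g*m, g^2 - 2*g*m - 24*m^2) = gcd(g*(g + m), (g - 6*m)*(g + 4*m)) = 1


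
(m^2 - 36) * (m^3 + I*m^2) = m^5 + I*m^4 - 36*m^3 - 36*I*m^2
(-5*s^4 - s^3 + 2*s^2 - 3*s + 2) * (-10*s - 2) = 50*s^5 + 20*s^4 - 18*s^3 + 26*s^2 - 14*s - 4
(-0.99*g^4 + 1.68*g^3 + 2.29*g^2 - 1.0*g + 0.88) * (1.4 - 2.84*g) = 2.8116*g^5 - 6.1572*g^4 - 4.1516*g^3 + 6.046*g^2 - 3.8992*g + 1.232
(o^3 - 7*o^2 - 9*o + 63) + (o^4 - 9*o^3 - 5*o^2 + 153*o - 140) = o^4 - 8*o^3 - 12*o^2 + 144*o - 77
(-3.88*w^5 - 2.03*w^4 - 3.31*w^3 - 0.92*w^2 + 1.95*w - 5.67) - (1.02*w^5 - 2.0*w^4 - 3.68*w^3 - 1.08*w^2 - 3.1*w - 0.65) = -4.9*w^5 - 0.0299999999999998*w^4 + 0.37*w^3 + 0.16*w^2 + 5.05*w - 5.02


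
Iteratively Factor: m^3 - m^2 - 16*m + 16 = (m - 1)*(m^2 - 16) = (m - 4)*(m - 1)*(m + 4)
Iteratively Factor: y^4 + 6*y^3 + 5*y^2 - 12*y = (y)*(y^3 + 6*y^2 + 5*y - 12) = y*(y + 3)*(y^2 + 3*y - 4) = y*(y + 3)*(y + 4)*(y - 1)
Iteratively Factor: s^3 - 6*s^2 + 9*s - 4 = (s - 4)*(s^2 - 2*s + 1) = (s - 4)*(s - 1)*(s - 1)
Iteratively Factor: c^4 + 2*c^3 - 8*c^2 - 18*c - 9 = (c + 1)*(c^3 + c^2 - 9*c - 9) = (c + 1)*(c + 3)*(c^2 - 2*c - 3) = (c + 1)^2*(c + 3)*(c - 3)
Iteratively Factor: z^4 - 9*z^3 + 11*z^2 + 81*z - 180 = (z - 4)*(z^3 - 5*z^2 - 9*z + 45) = (z - 4)*(z + 3)*(z^2 - 8*z + 15) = (z - 4)*(z - 3)*(z + 3)*(z - 5)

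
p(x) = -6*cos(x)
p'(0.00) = 0.00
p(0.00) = -6.00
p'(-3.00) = -0.85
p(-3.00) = 5.94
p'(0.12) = 0.72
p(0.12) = -5.96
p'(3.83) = -3.81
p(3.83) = 4.63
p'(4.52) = -5.89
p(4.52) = 1.15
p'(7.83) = 6.00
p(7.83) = -0.14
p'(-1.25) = -5.69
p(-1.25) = -1.89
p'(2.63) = 2.94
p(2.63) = 5.23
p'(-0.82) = -4.39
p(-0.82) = -4.09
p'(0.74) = 4.05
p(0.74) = -4.43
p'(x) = 6*sin(x)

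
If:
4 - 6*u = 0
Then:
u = 2/3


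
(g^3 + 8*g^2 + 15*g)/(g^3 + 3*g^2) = (g + 5)/g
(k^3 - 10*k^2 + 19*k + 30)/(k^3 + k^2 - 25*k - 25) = (k - 6)/(k + 5)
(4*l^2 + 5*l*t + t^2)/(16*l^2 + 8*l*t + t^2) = (l + t)/(4*l + t)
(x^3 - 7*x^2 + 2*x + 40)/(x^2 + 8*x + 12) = (x^2 - 9*x + 20)/(x + 6)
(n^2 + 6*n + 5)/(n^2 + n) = (n + 5)/n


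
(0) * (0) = 0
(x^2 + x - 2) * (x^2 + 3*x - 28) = x^4 + 4*x^3 - 27*x^2 - 34*x + 56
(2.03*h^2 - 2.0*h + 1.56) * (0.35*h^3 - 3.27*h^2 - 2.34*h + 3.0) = 0.7105*h^5 - 7.3381*h^4 + 2.3358*h^3 + 5.6688*h^2 - 9.6504*h + 4.68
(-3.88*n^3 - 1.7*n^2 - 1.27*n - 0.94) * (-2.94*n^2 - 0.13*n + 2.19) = 11.4072*n^5 + 5.5024*n^4 - 4.5424*n^3 - 0.7943*n^2 - 2.6591*n - 2.0586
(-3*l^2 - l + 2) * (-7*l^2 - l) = 21*l^4 + 10*l^3 - 13*l^2 - 2*l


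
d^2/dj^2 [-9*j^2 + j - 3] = -18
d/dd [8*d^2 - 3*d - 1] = 16*d - 3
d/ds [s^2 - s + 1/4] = 2*s - 1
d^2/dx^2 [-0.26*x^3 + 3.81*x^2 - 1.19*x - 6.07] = 7.62 - 1.56*x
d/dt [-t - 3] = -1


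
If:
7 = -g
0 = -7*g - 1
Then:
No Solution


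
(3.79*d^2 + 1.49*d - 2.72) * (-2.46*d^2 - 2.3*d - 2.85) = -9.3234*d^4 - 12.3824*d^3 - 7.5373*d^2 + 2.0095*d + 7.752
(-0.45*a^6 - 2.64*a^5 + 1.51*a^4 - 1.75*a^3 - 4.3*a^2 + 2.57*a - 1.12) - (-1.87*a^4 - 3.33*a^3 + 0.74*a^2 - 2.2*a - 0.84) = -0.45*a^6 - 2.64*a^5 + 3.38*a^4 + 1.58*a^3 - 5.04*a^2 + 4.77*a - 0.28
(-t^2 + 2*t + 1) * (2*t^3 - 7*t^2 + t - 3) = -2*t^5 + 11*t^4 - 13*t^3 - 2*t^2 - 5*t - 3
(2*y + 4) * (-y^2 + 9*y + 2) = -2*y^3 + 14*y^2 + 40*y + 8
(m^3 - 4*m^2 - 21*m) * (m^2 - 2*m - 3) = m^5 - 6*m^4 - 16*m^3 + 54*m^2 + 63*m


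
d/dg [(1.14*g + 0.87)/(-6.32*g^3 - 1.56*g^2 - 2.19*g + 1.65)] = (14.4096*g^3 + 18.2736*g^2 + 2.7144*g + 3.7863)/(39.9424*g^6 + 19.7184*g^5 + 30.1152*g^4 - 14.0232*g^3 - 0.3519*g^2 - 7.227*g + 2.7225)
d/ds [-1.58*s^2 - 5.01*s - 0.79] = -3.16*s - 5.01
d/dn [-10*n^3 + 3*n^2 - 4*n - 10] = -30*n^2 + 6*n - 4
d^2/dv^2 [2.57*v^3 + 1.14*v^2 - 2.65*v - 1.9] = 15.42*v + 2.28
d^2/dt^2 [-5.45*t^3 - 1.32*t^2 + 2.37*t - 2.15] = -32.7*t - 2.64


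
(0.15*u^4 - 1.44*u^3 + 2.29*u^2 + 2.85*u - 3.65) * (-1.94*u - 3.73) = -0.291*u^5 + 2.2341*u^4 + 0.9286*u^3 - 14.0707*u^2 - 3.5495*u + 13.6145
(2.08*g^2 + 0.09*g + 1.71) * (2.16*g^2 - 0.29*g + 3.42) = 4.4928*g^4 - 0.4088*g^3 + 10.7811*g^2 - 0.1881*g + 5.8482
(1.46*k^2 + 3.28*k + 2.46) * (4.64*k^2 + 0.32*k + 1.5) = 6.7744*k^4 + 15.6864*k^3 + 14.654*k^2 + 5.7072*k + 3.69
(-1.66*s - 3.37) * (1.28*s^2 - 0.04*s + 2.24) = -2.1248*s^3 - 4.2472*s^2 - 3.5836*s - 7.5488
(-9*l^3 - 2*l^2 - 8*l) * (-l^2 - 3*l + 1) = 9*l^5 + 29*l^4 + 5*l^3 + 22*l^2 - 8*l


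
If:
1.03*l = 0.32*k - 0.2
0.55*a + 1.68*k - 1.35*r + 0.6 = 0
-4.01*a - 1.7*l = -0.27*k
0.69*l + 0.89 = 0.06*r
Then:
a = 0.41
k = -5.15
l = -1.79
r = -5.79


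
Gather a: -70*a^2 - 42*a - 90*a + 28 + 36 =-70*a^2 - 132*a + 64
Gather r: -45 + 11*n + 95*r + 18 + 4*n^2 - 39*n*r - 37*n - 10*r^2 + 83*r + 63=4*n^2 - 26*n - 10*r^2 + r*(178 - 39*n) + 36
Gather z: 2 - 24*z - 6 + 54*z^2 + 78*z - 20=54*z^2 + 54*z - 24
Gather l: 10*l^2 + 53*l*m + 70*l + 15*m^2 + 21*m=10*l^2 + l*(53*m + 70) + 15*m^2 + 21*m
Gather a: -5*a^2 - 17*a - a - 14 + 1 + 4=-5*a^2 - 18*a - 9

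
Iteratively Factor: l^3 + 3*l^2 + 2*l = (l + 2)*(l^2 + l) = (l + 1)*(l + 2)*(l)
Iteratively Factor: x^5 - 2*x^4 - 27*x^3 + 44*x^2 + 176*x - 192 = (x - 4)*(x^4 + 2*x^3 - 19*x^2 - 32*x + 48) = (x - 4)*(x - 1)*(x^3 + 3*x^2 - 16*x - 48) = (x - 4)^2*(x - 1)*(x^2 + 7*x + 12) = (x - 4)^2*(x - 1)*(x + 3)*(x + 4)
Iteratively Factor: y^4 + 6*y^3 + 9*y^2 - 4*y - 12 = (y + 2)*(y^3 + 4*y^2 + y - 6) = (y - 1)*(y + 2)*(y^2 + 5*y + 6) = (y - 1)*(y + 2)*(y + 3)*(y + 2)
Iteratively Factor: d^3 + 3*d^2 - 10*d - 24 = (d + 2)*(d^2 + d - 12) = (d - 3)*(d + 2)*(d + 4)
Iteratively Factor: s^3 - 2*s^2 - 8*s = (s + 2)*(s^2 - 4*s) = (s - 4)*(s + 2)*(s)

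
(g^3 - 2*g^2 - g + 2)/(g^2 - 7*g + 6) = (g^2 - g - 2)/(g - 6)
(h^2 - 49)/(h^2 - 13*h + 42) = (h + 7)/(h - 6)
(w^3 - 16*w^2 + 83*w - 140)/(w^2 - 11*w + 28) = w - 5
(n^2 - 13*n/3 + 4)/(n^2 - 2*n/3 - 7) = (3*n - 4)/(3*n + 7)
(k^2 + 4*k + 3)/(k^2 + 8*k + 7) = (k + 3)/(k + 7)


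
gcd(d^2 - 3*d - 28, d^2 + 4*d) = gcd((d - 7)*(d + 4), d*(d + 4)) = d + 4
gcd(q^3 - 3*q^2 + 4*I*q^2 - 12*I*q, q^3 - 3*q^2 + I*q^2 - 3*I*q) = q^2 - 3*q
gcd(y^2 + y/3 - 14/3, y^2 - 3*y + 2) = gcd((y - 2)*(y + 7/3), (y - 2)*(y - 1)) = y - 2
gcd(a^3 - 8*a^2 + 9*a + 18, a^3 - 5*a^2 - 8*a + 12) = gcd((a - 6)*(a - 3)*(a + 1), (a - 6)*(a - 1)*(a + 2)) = a - 6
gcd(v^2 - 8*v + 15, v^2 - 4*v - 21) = 1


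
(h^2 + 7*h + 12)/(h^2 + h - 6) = (h + 4)/(h - 2)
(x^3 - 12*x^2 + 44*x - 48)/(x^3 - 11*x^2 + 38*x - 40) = (x - 6)/(x - 5)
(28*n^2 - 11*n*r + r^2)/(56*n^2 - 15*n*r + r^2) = (-4*n + r)/(-8*n + r)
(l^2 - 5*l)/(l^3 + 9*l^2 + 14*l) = (l - 5)/(l^2 + 9*l + 14)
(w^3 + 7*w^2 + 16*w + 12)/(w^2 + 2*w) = w + 5 + 6/w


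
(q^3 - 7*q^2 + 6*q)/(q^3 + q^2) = (q^2 - 7*q + 6)/(q*(q + 1))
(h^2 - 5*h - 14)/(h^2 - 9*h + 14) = (h + 2)/(h - 2)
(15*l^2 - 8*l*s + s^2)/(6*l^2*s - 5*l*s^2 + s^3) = (-5*l + s)/(s*(-2*l + s))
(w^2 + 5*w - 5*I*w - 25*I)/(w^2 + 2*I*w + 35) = (w + 5)/(w + 7*I)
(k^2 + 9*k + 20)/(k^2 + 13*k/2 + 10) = 2*(k + 5)/(2*k + 5)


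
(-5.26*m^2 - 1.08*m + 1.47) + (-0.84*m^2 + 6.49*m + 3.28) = -6.1*m^2 + 5.41*m + 4.75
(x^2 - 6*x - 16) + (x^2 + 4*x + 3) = 2*x^2 - 2*x - 13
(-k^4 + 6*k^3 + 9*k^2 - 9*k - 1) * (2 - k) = k^5 - 8*k^4 + 3*k^3 + 27*k^2 - 17*k - 2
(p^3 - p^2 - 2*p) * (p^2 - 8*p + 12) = p^5 - 9*p^4 + 18*p^3 + 4*p^2 - 24*p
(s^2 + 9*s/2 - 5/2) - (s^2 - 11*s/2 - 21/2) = 10*s + 8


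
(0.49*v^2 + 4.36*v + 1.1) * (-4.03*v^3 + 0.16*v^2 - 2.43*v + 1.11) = -1.9747*v^5 - 17.4924*v^4 - 4.9261*v^3 - 9.8749*v^2 + 2.1666*v + 1.221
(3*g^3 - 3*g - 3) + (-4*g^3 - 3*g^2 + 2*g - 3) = -g^3 - 3*g^2 - g - 6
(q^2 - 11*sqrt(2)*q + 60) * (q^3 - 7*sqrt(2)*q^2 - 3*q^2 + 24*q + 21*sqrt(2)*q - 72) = q^5 - 18*sqrt(2)*q^4 - 3*q^4 + 54*sqrt(2)*q^3 + 238*q^3 - 684*sqrt(2)*q^2 - 714*q^2 + 1440*q + 2052*sqrt(2)*q - 4320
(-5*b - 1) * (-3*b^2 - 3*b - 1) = 15*b^3 + 18*b^2 + 8*b + 1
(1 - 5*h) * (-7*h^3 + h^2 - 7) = 35*h^4 - 12*h^3 + h^2 + 35*h - 7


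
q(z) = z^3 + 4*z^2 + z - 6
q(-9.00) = -420.00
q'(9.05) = 319.11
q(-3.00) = 0.00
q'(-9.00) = 172.00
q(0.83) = -1.84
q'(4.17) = 86.53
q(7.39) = 623.42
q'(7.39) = 223.96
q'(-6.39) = 72.38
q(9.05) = 1071.88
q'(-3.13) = 5.35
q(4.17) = 140.24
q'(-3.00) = 4.00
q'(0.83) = 9.71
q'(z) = 3*z^2 + 8*z + 1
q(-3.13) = -0.61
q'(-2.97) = 3.70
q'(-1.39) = -4.32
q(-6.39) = -109.98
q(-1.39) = -2.35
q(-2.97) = 0.12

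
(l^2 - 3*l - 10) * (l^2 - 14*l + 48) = l^4 - 17*l^3 + 80*l^2 - 4*l - 480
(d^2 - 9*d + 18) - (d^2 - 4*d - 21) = 39 - 5*d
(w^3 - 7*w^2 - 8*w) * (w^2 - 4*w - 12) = w^5 - 11*w^4 + 8*w^3 + 116*w^2 + 96*w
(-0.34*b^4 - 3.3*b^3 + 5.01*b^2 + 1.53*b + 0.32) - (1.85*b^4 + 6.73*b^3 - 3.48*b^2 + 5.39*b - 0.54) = -2.19*b^4 - 10.03*b^3 + 8.49*b^2 - 3.86*b + 0.86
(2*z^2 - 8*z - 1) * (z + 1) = 2*z^3 - 6*z^2 - 9*z - 1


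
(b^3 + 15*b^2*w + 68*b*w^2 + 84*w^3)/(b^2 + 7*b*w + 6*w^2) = (b^2 + 9*b*w + 14*w^2)/(b + w)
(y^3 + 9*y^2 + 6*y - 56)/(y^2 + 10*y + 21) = (y^2 + 2*y - 8)/(y + 3)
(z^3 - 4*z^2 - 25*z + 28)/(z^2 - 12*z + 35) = (z^2 + 3*z - 4)/(z - 5)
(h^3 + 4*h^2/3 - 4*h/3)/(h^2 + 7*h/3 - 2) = h*(h + 2)/(h + 3)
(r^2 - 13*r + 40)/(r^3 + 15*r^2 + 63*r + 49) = (r^2 - 13*r + 40)/(r^3 + 15*r^2 + 63*r + 49)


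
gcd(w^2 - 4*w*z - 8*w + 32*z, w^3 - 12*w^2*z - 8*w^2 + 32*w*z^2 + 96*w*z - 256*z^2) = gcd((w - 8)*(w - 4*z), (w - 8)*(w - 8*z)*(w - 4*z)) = -w^2 + 4*w*z + 8*w - 32*z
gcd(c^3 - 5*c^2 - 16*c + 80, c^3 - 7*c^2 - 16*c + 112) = c^2 - 16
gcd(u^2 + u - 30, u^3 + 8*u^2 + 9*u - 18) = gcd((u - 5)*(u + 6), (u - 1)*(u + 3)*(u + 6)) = u + 6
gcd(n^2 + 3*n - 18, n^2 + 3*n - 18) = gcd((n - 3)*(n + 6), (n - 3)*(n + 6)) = n^2 + 3*n - 18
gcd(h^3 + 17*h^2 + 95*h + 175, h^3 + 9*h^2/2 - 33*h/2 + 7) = h + 7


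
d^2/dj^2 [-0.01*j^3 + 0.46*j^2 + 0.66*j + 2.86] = 0.92 - 0.06*j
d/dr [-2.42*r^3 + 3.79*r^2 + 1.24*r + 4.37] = -7.26*r^2 + 7.58*r + 1.24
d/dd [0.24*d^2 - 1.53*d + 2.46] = 0.48*d - 1.53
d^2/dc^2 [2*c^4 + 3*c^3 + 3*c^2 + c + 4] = 24*c^2 + 18*c + 6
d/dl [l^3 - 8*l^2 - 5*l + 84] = 3*l^2 - 16*l - 5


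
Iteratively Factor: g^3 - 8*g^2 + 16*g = (g - 4)*(g^2 - 4*g) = g*(g - 4)*(g - 4)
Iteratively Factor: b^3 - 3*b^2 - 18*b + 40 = (b + 4)*(b^2 - 7*b + 10) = (b - 2)*(b + 4)*(b - 5)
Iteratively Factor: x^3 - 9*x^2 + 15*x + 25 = (x - 5)*(x^2 - 4*x - 5) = (x - 5)^2*(x + 1)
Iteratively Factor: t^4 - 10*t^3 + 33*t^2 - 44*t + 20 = (t - 5)*(t^3 - 5*t^2 + 8*t - 4) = (t - 5)*(t - 2)*(t^2 - 3*t + 2) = (t - 5)*(t - 2)*(t - 1)*(t - 2)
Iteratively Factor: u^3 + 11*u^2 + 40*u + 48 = (u + 3)*(u^2 + 8*u + 16) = (u + 3)*(u + 4)*(u + 4)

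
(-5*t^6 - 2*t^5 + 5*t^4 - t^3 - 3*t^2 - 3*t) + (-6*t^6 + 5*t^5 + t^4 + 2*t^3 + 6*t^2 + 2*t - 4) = -11*t^6 + 3*t^5 + 6*t^4 + t^3 + 3*t^2 - t - 4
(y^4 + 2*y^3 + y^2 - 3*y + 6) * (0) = 0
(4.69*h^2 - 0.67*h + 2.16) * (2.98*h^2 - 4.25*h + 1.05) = 13.9762*h^4 - 21.9291*h^3 + 14.2088*h^2 - 9.8835*h + 2.268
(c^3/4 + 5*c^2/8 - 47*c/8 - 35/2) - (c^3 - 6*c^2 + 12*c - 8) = -3*c^3/4 + 53*c^2/8 - 143*c/8 - 19/2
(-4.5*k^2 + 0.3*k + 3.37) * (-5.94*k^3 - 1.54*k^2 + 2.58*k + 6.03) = 26.73*k^5 + 5.148*k^4 - 32.0898*k^3 - 31.5508*k^2 + 10.5036*k + 20.3211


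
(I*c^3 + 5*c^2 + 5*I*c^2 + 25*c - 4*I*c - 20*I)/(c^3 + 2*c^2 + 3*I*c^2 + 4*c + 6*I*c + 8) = (I*c^2 + c*(4 + 5*I) + 20)/(c^2 + c*(2 + 4*I) + 8*I)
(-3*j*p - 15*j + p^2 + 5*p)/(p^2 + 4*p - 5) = (-3*j + p)/(p - 1)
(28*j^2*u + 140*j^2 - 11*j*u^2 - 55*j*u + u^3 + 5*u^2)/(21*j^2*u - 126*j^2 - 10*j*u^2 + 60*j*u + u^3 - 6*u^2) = (-4*j*u - 20*j + u^2 + 5*u)/(-3*j*u + 18*j + u^2 - 6*u)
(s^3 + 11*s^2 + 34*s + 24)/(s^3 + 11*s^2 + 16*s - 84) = (s^2 + 5*s + 4)/(s^2 + 5*s - 14)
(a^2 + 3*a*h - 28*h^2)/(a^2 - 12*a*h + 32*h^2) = (a + 7*h)/(a - 8*h)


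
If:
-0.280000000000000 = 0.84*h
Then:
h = -0.33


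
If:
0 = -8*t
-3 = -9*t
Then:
No Solution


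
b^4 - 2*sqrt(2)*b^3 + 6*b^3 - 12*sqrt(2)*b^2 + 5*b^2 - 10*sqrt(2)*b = b*(b + 1)*(b + 5)*(b - 2*sqrt(2))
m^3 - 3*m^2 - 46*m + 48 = (m - 8)*(m - 1)*(m + 6)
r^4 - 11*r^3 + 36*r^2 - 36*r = r*(r - 6)*(r - 3)*(r - 2)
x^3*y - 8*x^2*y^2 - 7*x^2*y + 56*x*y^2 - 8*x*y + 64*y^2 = (x - 8)*(x - 8*y)*(x*y + y)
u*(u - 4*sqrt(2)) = u^2 - 4*sqrt(2)*u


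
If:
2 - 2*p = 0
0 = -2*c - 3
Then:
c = -3/2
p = 1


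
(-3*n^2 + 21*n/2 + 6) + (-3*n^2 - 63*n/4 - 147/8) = -6*n^2 - 21*n/4 - 99/8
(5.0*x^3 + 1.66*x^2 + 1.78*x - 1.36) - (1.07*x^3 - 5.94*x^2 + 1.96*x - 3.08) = 3.93*x^3 + 7.6*x^2 - 0.18*x + 1.72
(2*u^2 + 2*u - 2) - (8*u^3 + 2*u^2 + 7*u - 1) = -8*u^3 - 5*u - 1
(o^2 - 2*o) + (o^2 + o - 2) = 2*o^2 - o - 2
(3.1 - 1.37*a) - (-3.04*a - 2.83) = 1.67*a + 5.93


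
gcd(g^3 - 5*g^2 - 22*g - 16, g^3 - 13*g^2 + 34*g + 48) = g^2 - 7*g - 8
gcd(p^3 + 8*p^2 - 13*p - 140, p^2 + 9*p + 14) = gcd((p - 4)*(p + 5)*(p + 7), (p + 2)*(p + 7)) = p + 7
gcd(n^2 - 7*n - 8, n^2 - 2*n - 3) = n + 1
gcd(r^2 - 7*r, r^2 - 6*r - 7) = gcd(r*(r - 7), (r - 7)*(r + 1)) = r - 7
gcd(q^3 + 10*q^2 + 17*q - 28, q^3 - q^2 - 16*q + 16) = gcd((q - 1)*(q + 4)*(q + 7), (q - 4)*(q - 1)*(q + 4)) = q^2 + 3*q - 4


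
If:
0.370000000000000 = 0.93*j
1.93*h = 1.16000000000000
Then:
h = 0.60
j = 0.40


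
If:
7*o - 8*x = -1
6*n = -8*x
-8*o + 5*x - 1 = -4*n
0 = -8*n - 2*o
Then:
No Solution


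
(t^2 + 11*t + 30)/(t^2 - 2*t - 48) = (t + 5)/(t - 8)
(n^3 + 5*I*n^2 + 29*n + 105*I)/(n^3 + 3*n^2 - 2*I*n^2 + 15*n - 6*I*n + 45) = (n + 7*I)/(n + 3)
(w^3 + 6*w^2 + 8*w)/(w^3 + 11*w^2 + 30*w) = (w^2 + 6*w + 8)/(w^2 + 11*w + 30)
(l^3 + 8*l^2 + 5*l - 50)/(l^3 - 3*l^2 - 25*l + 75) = (l^2 + 3*l - 10)/(l^2 - 8*l + 15)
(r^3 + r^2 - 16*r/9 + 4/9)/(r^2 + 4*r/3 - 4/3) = r - 1/3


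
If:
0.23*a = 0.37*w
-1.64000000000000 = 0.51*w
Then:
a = -5.17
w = -3.22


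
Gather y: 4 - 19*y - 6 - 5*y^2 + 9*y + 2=-5*y^2 - 10*y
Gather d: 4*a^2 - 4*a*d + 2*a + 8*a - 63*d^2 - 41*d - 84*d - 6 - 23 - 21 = 4*a^2 + 10*a - 63*d^2 + d*(-4*a - 125) - 50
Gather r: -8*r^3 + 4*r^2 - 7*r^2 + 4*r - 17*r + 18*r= -8*r^3 - 3*r^2 + 5*r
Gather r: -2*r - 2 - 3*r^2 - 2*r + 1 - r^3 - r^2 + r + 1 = -r^3 - 4*r^2 - 3*r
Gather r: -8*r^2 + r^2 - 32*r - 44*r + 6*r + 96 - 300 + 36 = -7*r^2 - 70*r - 168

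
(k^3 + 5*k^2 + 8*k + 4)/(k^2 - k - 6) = (k^2 + 3*k + 2)/(k - 3)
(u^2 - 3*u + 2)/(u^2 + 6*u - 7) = (u - 2)/(u + 7)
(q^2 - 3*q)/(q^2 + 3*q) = (q - 3)/(q + 3)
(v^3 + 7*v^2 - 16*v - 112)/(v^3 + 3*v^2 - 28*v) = (v + 4)/v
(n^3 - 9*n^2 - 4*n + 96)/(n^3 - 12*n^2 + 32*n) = (n + 3)/n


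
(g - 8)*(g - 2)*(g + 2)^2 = g^4 - 6*g^3 - 20*g^2 + 24*g + 64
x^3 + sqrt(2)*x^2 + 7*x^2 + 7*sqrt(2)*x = x*(x + 7)*(x + sqrt(2))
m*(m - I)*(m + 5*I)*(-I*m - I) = -I*m^4 + 4*m^3 - I*m^3 + 4*m^2 - 5*I*m^2 - 5*I*m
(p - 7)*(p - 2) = p^2 - 9*p + 14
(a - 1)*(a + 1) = a^2 - 1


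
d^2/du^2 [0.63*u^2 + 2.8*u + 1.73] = 1.26000000000000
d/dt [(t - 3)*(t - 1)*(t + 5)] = 3*t^2 + 2*t - 17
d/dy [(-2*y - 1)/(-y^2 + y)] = (-2*y^2 - 2*y + 1)/(y^2*(y^2 - 2*y + 1))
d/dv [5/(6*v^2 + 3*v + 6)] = 5*(-4*v - 1)/(3*(2*v^2 + v + 2)^2)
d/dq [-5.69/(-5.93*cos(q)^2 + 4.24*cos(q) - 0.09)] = (67.4834*cos(q) - 24.1256)*sin(q)/(5.93*cos(q)^2 - 4.24*cos(q) + 0.09)^2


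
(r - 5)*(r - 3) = r^2 - 8*r + 15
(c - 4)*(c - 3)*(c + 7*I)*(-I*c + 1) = -I*c^4 + 8*c^3 + 7*I*c^3 - 56*c^2 - 5*I*c^2 + 96*c - 49*I*c + 84*I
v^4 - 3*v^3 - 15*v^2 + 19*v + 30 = (v - 5)*(v - 2)*(v + 1)*(v + 3)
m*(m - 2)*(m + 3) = m^3 + m^2 - 6*m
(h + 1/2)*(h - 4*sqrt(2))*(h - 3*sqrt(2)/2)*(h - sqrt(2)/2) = h^4 - 6*sqrt(2)*h^3 + h^3/2 - 3*sqrt(2)*h^2 + 35*h^2/2 - 6*sqrt(2)*h + 35*h/4 - 3*sqrt(2)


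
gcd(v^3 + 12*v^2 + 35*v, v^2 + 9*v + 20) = v + 5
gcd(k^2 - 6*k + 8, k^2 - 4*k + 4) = k - 2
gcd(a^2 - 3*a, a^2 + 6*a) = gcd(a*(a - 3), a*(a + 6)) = a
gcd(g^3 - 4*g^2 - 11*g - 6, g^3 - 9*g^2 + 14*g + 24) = g^2 - 5*g - 6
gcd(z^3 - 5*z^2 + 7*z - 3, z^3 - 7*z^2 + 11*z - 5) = z^2 - 2*z + 1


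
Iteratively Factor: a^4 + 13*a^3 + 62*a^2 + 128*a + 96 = (a + 4)*(a^3 + 9*a^2 + 26*a + 24) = (a + 3)*(a + 4)*(a^2 + 6*a + 8) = (a + 3)*(a + 4)^2*(a + 2)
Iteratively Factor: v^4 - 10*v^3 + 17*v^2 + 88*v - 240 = (v - 4)*(v^3 - 6*v^2 - 7*v + 60) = (v - 5)*(v - 4)*(v^2 - v - 12) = (v - 5)*(v - 4)^2*(v + 3)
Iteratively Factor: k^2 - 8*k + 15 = (k - 3)*(k - 5)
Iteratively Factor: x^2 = (x)*(x)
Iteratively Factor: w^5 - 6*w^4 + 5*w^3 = (w - 1)*(w^4 - 5*w^3) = w*(w - 1)*(w^3 - 5*w^2) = w^2*(w - 1)*(w^2 - 5*w) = w^3*(w - 1)*(w - 5)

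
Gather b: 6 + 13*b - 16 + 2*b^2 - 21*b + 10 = 2*b^2 - 8*b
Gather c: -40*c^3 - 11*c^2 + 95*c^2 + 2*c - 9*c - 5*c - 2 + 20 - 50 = -40*c^3 + 84*c^2 - 12*c - 32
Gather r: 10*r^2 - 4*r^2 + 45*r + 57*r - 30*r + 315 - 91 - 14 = 6*r^2 + 72*r + 210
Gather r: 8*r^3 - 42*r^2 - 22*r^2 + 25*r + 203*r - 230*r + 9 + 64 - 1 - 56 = 8*r^3 - 64*r^2 - 2*r + 16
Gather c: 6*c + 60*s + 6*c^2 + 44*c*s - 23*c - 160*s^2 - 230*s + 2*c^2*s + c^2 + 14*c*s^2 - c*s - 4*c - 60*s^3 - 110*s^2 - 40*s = c^2*(2*s + 7) + c*(14*s^2 + 43*s - 21) - 60*s^3 - 270*s^2 - 210*s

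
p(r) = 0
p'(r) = 0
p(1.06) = 0.00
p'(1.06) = 0.00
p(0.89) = 0.00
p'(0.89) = 0.00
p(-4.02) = 0.00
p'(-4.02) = 0.00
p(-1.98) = 0.00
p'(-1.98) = 0.00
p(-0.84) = 0.00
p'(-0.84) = 0.00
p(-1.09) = 0.00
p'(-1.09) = 0.00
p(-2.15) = 0.00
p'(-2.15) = 0.00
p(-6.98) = 0.00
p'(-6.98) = 0.00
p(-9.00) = 0.00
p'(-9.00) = 0.00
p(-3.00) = 0.00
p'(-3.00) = 0.00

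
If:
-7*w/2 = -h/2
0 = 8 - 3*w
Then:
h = 56/3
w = 8/3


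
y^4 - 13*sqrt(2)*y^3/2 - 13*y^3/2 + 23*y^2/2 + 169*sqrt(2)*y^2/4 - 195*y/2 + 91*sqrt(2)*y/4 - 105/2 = (y - 7)*(y + 1/2)*(y - 5*sqrt(2))*(y - 3*sqrt(2)/2)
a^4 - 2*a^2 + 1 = (a - 1)^2*(a + 1)^2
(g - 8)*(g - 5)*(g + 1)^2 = g^4 - 11*g^3 + 15*g^2 + 67*g + 40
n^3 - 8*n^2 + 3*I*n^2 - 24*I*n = n*(n - 8)*(n + 3*I)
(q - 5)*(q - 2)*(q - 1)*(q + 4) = q^4 - 4*q^3 - 15*q^2 + 58*q - 40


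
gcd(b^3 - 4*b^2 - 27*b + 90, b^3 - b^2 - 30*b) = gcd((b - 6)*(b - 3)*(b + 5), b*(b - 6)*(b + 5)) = b^2 - b - 30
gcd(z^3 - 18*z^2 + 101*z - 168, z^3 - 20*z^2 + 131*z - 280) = z^2 - 15*z + 56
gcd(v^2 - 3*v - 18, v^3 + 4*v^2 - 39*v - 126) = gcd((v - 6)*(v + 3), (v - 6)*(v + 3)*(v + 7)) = v^2 - 3*v - 18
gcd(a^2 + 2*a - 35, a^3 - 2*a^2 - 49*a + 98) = a + 7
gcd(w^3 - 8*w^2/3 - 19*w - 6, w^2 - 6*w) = w - 6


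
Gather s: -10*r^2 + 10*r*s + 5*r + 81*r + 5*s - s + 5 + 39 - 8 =-10*r^2 + 86*r + s*(10*r + 4) + 36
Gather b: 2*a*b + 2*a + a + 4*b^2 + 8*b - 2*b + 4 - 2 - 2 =3*a + 4*b^2 + b*(2*a + 6)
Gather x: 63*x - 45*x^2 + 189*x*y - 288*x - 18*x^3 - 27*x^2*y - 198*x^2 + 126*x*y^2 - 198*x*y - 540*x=-18*x^3 + x^2*(-27*y - 243) + x*(126*y^2 - 9*y - 765)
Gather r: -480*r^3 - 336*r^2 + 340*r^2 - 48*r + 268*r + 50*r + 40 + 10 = -480*r^3 + 4*r^2 + 270*r + 50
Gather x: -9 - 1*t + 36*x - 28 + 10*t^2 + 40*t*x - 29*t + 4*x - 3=10*t^2 - 30*t + x*(40*t + 40) - 40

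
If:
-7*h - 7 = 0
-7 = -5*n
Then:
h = -1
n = 7/5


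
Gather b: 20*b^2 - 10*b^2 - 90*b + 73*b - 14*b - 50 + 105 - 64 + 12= 10*b^2 - 31*b + 3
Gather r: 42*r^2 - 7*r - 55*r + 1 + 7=42*r^2 - 62*r + 8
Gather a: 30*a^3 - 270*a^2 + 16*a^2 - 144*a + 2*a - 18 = 30*a^3 - 254*a^2 - 142*a - 18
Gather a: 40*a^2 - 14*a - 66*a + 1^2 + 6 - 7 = 40*a^2 - 80*a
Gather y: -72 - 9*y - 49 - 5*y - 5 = -14*y - 126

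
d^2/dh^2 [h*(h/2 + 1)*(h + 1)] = 3*h + 3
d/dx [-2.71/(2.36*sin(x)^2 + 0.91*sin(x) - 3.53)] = (12.7912*sin(x) + 2.4661)*cos(x)/(2.36*sin(x)^2 + 0.91*sin(x) - 3.53)^2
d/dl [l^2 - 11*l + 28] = 2*l - 11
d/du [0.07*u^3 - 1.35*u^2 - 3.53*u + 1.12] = 0.21*u^2 - 2.7*u - 3.53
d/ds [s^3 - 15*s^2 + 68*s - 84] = 3*s^2 - 30*s + 68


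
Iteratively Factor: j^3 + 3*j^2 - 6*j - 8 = (j + 4)*(j^2 - j - 2) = (j - 2)*(j + 4)*(j + 1)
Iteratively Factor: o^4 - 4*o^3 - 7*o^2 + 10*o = (o + 2)*(o^3 - 6*o^2 + 5*o) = (o - 5)*(o + 2)*(o^2 - o) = o*(o - 5)*(o + 2)*(o - 1)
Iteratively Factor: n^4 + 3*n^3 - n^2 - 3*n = (n - 1)*(n^3 + 4*n^2 + 3*n) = (n - 1)*(n + 3)*(n^2 + n) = n*(n - 1)*(n + 3)*(n + 1)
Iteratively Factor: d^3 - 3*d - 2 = (d + 1)*(d^2 - d - 2) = (d - 2)*(d + 1)*(d + 1)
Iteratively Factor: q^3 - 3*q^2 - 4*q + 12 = (q + 2)*(q^2 - 5*q + 6) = (q - 3)*(q + 2)*(q - 2)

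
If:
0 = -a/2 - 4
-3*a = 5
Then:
No Solution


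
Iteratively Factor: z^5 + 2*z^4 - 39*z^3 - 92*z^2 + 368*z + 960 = (z - 4)*(z^4 + 6*z^3 - 15*z^2 - 152*z - 240) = (z - 4)*(z + 4)*(z^3 + 2*z^2 - 23*z - 60) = (z - 5)*(z - 4)*(z + 4)*(z^2 + 7*z + 12) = (z - 5)*(z - 4)*(z + 4)^2*(z + 3)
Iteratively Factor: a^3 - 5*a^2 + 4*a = (a)*(a^2 - 5*a + 4) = a*(a - 4)*(a - 1)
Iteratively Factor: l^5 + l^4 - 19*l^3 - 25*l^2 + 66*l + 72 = (l + 3)*(l^4 - 2*l^3 - 13*l^2 + 14*l + 24) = (l - 2)*(l + 3)*(l^3 - 13*l - 12) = (l - 4)*(l - 2)*(l + 3)*(l^2 + 4*l + 3) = (l - 4)*(l - 2)*(l + 1)*(l + 3)*(l + 3)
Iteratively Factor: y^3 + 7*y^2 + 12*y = (y)*(y^2 + 7*y + 12) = y*(y + 4)*(y + 3)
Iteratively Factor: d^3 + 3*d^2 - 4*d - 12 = (d - 2)*(d^2 + 5*d + 6) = (d - 2)*(d + 2)*(d + 3)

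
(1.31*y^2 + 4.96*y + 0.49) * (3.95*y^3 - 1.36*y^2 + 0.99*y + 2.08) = 5.1745*y^5 + 17.8104*y^4 - 3.5132*y^3 + 6.9688*y^2 + 10.8019*y + 1.0192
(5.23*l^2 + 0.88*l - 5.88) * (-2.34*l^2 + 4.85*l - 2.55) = -12.2382*l^4 + 23.3063*l^3 + 4.6907*l^2 - 30.762*l + 14.994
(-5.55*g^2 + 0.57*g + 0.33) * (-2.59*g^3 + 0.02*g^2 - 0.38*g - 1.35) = 14.3745*g^5 - 1.5873*g^4 + 1.2657*g^3 + 7.2825*g^2 - 0.8949*g - 0.4455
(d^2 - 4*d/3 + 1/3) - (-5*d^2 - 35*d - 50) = 6*d^2 + 101*d/3 + 151/3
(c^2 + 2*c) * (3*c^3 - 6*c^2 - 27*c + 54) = 3*c^5 - 39*c^3 + 108*c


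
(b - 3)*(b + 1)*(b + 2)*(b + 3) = b^4 + 3*b^3 - 7*b^2 - 27*b - 18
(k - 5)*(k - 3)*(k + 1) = k^3 - 7*k^2 + 7*k + 15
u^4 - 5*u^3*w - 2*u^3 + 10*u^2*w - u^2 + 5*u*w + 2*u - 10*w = (u - 2)*(u - 1)*(u + 1)*(u - 5*w)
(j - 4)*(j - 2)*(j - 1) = j^3 - 7*j^2 + 14*j - 8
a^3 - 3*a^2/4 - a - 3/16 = (a - 3/2)*(a + 1/4)*(a + 1/2)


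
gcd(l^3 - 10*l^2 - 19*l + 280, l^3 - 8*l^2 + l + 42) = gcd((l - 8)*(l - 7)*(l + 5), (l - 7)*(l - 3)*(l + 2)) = l - 7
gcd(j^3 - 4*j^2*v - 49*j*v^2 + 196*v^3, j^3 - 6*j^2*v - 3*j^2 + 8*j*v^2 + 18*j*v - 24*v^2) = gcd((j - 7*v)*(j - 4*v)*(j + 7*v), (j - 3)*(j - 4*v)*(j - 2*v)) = -j + 4*v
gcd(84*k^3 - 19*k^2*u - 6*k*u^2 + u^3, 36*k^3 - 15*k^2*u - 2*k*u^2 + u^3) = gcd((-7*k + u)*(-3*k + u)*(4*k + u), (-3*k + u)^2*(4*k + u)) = -12*k^2 + k*u + u^2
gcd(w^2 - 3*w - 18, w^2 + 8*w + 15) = w + 3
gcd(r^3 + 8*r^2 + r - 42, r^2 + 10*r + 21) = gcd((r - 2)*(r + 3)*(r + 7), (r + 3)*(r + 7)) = r^2 + 10*r + 21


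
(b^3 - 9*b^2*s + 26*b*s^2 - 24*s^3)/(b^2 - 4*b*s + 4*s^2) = (-b^2 + 7*b*s - 12*s^2)/(-b + 2*s)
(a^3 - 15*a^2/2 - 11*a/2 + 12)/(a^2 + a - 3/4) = 2*(a^2 - 9*a + 8)/(2*a - 1)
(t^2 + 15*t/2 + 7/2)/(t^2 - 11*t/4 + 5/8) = 4*(2*t^2 + 15*t + 7)/(8*t^2 - 22*t + 5)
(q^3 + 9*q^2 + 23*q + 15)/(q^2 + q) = q + 8 + 15/q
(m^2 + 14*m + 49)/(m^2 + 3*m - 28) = (m + 7)/(m - 4)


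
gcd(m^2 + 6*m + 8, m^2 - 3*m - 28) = m + 4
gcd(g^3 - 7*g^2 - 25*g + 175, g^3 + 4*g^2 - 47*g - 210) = g^2 - 2*g - 35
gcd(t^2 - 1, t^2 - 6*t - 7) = t + 1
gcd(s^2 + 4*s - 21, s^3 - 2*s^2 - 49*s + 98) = s + 7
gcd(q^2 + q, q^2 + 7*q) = q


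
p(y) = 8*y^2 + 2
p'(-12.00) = -192.00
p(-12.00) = 1154.00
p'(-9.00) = -144.00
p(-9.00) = 650.00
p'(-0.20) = -3.20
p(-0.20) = 2.32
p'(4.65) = 74.40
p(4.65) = 174.98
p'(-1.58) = -25.28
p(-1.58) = 21.97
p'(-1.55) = -24.80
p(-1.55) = 21.22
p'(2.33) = 37.28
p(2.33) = 45.43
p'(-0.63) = -10.08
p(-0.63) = 5.18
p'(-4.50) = -72.00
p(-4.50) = 164.00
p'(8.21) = 131.36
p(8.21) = 541.23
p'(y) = 16*y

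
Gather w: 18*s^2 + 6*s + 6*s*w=18*s^2 + 6*s*w + 6*s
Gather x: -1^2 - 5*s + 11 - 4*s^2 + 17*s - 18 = -4*s^2 + 12*s - 8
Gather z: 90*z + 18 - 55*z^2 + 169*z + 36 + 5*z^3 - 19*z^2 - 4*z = 5*z^3 - 74*z^2 + 255*z + 54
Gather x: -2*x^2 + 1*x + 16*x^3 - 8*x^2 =16*x^3 - 10*x^2 + x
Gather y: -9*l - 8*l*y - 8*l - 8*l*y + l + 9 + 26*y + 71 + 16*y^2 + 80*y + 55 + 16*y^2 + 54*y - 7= -16*l + 32*y^2 + y*(160 - 16*l) + 128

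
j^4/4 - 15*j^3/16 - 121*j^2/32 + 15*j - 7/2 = (j/4 + 1)*(j - 4)*(j - 7/2)*(j - 1/4)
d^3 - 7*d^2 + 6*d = d*(d - 6)*(d - 1)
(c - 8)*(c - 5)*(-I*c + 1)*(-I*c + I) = -c^4 + 14*c^3 - I*c^3 - 53*c^2 + 14*I*c^2 + 40*c - 53*I*c + 40*I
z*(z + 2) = z^2 + 2*z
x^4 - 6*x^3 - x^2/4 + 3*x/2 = x*(x - 6)*(x - 1/2)*(x + 1/2)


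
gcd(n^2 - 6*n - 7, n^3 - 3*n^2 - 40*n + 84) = n - 7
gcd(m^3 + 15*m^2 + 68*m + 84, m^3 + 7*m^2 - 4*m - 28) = m^2 + 9*m + 14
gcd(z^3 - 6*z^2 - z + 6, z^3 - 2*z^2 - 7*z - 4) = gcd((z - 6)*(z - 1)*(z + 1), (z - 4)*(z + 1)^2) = z + 1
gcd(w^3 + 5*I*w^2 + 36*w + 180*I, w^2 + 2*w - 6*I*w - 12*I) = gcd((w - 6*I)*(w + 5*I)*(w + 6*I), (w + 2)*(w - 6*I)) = w - 6*I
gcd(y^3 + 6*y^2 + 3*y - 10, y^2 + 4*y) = 1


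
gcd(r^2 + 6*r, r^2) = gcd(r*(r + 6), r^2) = r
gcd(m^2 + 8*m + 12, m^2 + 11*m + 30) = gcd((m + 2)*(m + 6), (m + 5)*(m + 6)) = m + 6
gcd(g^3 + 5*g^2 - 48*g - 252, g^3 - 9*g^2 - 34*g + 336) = g^2 - g - 42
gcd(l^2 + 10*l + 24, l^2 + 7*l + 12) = l + 4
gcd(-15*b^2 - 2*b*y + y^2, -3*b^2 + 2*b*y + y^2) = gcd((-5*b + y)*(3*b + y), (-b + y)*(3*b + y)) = 3*b + y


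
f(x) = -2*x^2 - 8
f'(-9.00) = 36.00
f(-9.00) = -170.00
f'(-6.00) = 24.00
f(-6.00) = -80.00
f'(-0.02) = 0.08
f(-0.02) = -8.00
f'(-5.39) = 21.56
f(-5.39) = -66.10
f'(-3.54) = 14.16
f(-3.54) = -33.06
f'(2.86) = -11.44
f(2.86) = -24.36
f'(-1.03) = 4.12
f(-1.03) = -10.12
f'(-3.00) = 12.00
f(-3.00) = -26.00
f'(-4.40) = 17.60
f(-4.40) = -46.72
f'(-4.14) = 16.56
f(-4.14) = -42.28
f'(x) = -4*x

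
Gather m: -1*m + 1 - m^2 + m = 1 - m^2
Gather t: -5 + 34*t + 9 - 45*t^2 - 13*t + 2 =-45*t^2 + 21*t + 6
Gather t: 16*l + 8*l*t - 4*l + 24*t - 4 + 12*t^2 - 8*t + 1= 12*l + 12*t^2 + t*(8*l + 16) - 3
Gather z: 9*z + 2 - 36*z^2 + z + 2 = -36*z^2 + 10*z + 4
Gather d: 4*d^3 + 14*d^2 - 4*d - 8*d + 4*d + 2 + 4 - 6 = 4*d^3 + 14*d^2 - 8*d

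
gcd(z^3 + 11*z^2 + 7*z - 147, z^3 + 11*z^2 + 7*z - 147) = z^3 + 11*z^2 + 7*z - 147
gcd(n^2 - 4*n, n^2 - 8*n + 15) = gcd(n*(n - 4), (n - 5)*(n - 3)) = 1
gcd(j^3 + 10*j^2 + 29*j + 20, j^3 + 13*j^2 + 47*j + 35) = j^2 + 6*j + 5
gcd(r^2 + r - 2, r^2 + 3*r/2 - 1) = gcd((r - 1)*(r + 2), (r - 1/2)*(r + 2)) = r + 2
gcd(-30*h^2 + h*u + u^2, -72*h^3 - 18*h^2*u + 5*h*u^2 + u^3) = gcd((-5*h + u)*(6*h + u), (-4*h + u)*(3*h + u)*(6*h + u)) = 6*h + u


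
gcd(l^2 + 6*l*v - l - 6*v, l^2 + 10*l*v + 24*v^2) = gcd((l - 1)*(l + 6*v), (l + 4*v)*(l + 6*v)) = l + 6*v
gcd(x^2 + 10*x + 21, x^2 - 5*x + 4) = 1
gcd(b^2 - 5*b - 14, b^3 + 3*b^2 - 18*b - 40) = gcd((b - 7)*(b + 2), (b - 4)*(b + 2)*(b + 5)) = b + 2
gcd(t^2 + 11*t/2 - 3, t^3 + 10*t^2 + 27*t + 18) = t + 6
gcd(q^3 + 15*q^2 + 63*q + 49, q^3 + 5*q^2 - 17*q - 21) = q^2 + 8*q + 7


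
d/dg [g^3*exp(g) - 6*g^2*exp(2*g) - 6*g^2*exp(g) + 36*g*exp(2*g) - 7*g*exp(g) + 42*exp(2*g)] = (g^3 - 12*g^2*exp(g) - 3*g^2 + 60*g*exp(g) - 19*g + 120*exp(g) - 7)*exp(g)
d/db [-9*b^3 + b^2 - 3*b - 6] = -27*b^2 + 2*b - 3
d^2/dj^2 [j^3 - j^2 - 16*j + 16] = 6*j - 2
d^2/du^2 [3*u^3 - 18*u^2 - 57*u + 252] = 18*u - 36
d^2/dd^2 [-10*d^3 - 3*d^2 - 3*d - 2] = -60*d - 6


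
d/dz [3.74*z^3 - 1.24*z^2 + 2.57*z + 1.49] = 11.22*z^2 - 2.48*z + 2.57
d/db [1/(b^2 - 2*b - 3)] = 2*(1 - b)/(-b^2 + 2*b + 3)^2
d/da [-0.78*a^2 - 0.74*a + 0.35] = -1.56*a - 0.74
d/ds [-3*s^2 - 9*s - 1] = -6*s - 9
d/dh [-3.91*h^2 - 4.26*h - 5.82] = -7.82*h - 4.26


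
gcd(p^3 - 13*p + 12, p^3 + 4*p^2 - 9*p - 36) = p^2 + p - 12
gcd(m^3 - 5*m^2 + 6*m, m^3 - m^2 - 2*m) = m^2 - 2*m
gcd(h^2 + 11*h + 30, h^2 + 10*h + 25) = h + 5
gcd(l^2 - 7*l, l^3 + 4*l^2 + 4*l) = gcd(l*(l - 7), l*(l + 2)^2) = l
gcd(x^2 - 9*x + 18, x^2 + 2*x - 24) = 1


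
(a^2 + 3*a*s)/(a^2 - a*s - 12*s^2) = a/(a - 4*s)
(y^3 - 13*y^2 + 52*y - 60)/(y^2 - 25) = (y^2 - 8*y + 12)/(y + 5)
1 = 1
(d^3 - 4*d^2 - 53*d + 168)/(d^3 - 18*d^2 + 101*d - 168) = (d + 7)/(d - 7)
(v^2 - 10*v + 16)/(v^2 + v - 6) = (v - 8)/(v + 3)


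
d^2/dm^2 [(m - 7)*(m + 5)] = 2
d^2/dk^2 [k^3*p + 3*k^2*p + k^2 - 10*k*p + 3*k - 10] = 6*k*p + 6*p + 2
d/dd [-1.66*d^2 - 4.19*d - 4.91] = -3.32*d - 4.19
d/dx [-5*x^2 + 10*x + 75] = 10 - 10*x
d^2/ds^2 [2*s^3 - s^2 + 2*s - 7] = 12*s - 2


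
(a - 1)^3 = a^3 - 3*a^2 + 3*a - 1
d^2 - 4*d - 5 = (d - 5)*(d + 1)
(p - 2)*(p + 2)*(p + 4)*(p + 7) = p^4 + 11*p^3 + 24*p^2 - 44*p - 112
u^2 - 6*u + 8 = (u - 4)*(u - 2)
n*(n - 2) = n^2 - 2*n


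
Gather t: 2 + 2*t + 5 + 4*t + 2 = 6*t + 9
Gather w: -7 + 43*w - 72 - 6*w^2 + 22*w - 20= -6*w^2 + 65*w - 99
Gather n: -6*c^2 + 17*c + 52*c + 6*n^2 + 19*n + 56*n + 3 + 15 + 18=-6*c^2 + 69*c + 6*n^2 + 75*n + 36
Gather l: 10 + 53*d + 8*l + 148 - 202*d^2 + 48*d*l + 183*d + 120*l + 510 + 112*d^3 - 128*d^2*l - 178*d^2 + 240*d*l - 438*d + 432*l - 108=112*d^3 - 380*d^2 - 202*d + l*(-128*d^2 + 288*d + 560) + 560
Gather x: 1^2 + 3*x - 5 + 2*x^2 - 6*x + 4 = 2*x^2 - 3*x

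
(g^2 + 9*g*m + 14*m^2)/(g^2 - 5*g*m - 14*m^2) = (g + 7*m)/(g - 7*m)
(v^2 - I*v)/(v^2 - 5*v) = (v - I)/(v - 5)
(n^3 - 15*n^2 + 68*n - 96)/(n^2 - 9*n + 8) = (n^2 - 7*n + 12)/(n - 1)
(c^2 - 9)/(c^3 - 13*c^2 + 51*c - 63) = (c + 3)/(c^2 - 10*c + 21)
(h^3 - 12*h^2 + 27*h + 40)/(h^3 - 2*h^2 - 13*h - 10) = (h - 8)/(h + 2)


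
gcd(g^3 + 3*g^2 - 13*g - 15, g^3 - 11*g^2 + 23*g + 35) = g + 1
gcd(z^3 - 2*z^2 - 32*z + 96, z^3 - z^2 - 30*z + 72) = z^2 + 2*z - 24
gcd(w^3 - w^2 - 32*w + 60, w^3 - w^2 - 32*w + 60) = w^3 - w^2 - 32*w + 60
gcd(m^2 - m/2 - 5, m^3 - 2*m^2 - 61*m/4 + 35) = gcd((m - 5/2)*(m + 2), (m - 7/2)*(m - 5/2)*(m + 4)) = m - 5/2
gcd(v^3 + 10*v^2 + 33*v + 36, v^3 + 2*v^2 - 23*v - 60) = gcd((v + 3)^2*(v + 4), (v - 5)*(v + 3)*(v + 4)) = v^2 + 7*v + 12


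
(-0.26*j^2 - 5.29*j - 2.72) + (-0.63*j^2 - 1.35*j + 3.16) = -0.89*j^2 - 6.64*j + 0.44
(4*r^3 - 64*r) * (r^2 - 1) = 4*r^5 - 68*r^3 + 64*r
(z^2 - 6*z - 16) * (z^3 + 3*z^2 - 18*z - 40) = z^5 - 3*z^4 - 52*z^3 + 20*z^2 + 528*z + 640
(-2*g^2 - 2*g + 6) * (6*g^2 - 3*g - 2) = -12*g^4 - 6*g^3 + 46*g^2 - 14*g - 12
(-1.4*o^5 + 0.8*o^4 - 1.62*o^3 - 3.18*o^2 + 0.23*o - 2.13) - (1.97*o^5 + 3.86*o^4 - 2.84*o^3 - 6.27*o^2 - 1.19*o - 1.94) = -3.37*o^5 - 3.06*o^4 + 1.22*o^3 + 3.09*o^2 + 1.42*o - 0.19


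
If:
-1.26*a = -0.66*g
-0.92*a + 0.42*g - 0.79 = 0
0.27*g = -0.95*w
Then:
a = -6.68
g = -12.76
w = 3.63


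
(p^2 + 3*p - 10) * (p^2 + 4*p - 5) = p^4 + 7*p^3 - 3*p^2 - 55*p + 50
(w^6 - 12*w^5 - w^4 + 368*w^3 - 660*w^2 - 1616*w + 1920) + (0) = w^6 - 12*w^5 - w^4 + 368*w^3 - 660*w^2 - 1616*w + 1920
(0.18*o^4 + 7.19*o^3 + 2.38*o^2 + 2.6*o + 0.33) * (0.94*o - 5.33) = 0.1692*o^5 + 5.7992*o^4 - 36.0855*o^3 - 10.2414*o^2 - 13.5478*o - 1.7589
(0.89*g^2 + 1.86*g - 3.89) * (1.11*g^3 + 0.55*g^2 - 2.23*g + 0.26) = 0.9879*g^5 + 2.5541*g^4 - 5.2796*g^3 - 6.0559*g^2 + 9.1583*g - 1.0114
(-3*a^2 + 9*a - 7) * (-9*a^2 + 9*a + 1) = 27*a^4 - 108*a^3 + 141*a^2 - 54*a - 7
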